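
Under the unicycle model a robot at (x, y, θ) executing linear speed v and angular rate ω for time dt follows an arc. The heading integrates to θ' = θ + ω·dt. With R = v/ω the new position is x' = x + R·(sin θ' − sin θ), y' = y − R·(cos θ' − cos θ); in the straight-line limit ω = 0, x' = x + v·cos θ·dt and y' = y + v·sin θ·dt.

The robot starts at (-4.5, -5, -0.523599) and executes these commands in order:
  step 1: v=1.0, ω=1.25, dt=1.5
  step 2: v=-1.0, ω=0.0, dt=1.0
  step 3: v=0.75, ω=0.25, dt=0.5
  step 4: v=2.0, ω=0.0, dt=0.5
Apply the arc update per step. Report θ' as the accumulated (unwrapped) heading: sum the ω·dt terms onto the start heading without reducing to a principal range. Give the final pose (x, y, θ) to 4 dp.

step 1: θ'=1.3514 (R=0.8000) → pose (-3.3192, -4.4813, 1.3514)
step 2: θ'=1.3514 (straight) → pose (-3.5368, -5.4573, 1.3514)
step 3: θ'=1.4764 (R=3.0000) → pose (-3.4783, -5.0872, 1.4764)
step 4: θ'=1.4764 (straight) → pose (-3.3840, -4.0916, 1.4764)

(-3.3840, -4.0916, 1.4764)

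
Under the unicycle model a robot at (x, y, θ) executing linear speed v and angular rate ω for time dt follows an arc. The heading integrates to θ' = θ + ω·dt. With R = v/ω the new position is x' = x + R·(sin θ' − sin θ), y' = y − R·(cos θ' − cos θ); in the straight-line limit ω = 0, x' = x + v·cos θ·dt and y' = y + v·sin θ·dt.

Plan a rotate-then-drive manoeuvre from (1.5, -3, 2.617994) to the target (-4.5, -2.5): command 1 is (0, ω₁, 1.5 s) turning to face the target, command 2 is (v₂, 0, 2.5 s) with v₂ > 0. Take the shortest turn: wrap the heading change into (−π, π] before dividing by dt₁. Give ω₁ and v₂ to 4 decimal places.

heading to target = atan2(-2.5−-3, -4.5−1.5) = 3.0585
Δθ = wrap(3.0585 − 2.6180) = 0.4405; ω₁ = Δθ/dt₁ = 0.2936
distance = √((-4.5−1.5)² + (-2.5−-3)²) = 6.0208; v₂ = distance/dt₂ = 2.4083

ω₁ = 0.2936, v₂ = 2.4083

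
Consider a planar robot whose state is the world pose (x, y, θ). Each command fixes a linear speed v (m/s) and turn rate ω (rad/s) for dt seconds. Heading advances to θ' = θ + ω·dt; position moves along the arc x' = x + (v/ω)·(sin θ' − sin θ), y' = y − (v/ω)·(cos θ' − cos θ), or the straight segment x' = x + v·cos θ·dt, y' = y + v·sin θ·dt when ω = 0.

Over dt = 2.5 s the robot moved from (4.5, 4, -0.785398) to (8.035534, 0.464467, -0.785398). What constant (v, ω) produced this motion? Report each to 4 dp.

v = 2.0000, ω = 0.0000

Δθ = -0.785398 − -0.785398 = 0.000000
ω = Δθ/dt = 0.000000/2.5 = 0.0000
ω = 0 → v = (Δx·cos θ + Δy·sin θ)/dt = 2.0000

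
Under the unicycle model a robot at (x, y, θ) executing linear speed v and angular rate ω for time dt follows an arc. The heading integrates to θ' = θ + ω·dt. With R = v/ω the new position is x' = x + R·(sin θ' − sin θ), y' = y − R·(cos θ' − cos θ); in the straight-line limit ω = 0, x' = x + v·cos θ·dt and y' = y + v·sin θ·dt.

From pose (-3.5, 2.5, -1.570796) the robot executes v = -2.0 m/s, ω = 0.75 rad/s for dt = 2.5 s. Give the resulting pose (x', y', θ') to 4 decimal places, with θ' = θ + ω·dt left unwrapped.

(-6.9654, 5.0442, 0.3042)

θ' = -1.5708 + 0.75·2.5 = 0.3042
R = v/ω = -2.0/0.75 = -2.6667
x' = -3.5 + -2.6667·(sin 0.3042 − sin -1.5708) = -6.9654
y' = 2.5 − -2.6667·(cos 0.3042 − cos -1.5708) = 5.0442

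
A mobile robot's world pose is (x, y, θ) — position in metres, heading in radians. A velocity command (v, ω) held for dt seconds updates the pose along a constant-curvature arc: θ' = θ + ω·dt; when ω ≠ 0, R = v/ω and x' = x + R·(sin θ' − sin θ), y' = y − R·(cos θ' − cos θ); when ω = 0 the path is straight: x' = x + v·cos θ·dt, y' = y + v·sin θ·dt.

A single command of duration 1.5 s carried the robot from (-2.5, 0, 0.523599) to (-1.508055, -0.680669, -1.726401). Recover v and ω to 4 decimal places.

v = 1.0000, ω = -1.5000

Δθ = -1.726401 − 0.523599 = -2.250000
ω = Δθ/dt = -2.250000/1.5 = -1.5000
R = Δx/(sin θ' − sin θ) = -0.6667
v = R·ω = -0.6667·-1.5000 = 1.0000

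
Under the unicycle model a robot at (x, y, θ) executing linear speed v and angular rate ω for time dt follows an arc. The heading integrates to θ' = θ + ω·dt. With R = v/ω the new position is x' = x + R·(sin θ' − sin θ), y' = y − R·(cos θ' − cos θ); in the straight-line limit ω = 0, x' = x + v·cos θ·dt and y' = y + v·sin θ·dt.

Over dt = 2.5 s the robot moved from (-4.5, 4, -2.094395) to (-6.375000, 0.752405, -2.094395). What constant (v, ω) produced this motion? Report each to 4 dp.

Δθ = -2.094395 − -2.094395 = 0.000000
ω = Δθ/dt = 0.000000/2.5 = 0.0000
ω = 0 → v = (Δx·cos θ + Δy·sin θ)/dt = 1.5000

v = 1.5000, ω = 0.0000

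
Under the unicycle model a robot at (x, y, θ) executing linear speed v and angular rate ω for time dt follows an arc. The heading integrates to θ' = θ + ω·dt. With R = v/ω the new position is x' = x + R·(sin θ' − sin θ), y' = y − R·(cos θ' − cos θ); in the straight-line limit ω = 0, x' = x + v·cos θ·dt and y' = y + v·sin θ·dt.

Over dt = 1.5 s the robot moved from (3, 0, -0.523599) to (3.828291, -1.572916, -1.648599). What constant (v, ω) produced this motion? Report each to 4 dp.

v = 1.2500, ω = -0.7500

Δθ = -1.648599 − -0.523599 = -1.125000
ω = Δθ/dt = -1.125000/1.5 = -0.7500
R = −Δy/(cos θ' − cos θ) = -1.6667
v = R·ω = -1.6667·-0.7500 = 1.2500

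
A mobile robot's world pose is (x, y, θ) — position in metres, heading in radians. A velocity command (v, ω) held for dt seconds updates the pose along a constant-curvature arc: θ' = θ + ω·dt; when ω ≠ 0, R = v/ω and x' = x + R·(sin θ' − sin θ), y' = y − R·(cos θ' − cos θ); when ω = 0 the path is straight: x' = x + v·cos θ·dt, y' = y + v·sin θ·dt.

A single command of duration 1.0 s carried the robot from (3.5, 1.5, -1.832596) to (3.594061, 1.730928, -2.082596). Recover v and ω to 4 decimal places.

v = -0.2500, ω = -0.2500

Δθ = -2.082596 − -1.832596 = -0.250000
ω = Δθ/dt = -0.250000/1.0 = -0.2500
R = −Δy/(cos θ' − cos θ) = 1.0000
v = R·ω = 1.0000·-0.2500 = -0.2500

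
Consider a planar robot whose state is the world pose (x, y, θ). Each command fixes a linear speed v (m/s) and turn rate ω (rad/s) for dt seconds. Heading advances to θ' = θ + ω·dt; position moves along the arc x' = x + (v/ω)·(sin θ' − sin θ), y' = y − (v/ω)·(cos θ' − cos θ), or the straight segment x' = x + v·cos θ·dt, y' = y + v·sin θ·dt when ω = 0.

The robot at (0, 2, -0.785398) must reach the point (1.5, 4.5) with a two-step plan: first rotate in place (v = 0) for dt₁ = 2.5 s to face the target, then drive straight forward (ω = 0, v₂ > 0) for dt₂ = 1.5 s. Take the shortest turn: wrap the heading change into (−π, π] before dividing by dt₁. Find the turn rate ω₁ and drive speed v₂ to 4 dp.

ω₁ = 0.7263, v₂ = 1.9437

heading to target = atan2(4.5−2, 1.5−0) = 1.0304
Δθ = wrap(1.0304 − -0.7854) = 1.8158; ω₁ = Δθ/dt₁ = 0.7263
distance = √((1.5−0)² + (4.5−2)²) = 2.9155; v₂ = distance/dt₂ = 1.9437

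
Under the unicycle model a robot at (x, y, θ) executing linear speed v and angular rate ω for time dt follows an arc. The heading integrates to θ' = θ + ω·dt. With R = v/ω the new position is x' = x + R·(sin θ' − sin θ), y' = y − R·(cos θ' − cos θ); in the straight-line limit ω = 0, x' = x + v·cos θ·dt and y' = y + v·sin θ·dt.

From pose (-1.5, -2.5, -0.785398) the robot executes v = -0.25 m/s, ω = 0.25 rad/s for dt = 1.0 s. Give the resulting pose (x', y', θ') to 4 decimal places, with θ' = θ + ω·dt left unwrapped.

θ' = -0.7854 + 0.25·1.0 = -0.5354
R = v/ω = -0.25/0.25 = -1.0000
x' = -1.5 + -1.0000·(sin -0.5354 − sin -0.7854) = -1.6969
y' = -2.5 − -1.0000·(cos -0.5354 − cos -0.7854) = -2.3470

(-1.6969, -2.3470, -0.5354)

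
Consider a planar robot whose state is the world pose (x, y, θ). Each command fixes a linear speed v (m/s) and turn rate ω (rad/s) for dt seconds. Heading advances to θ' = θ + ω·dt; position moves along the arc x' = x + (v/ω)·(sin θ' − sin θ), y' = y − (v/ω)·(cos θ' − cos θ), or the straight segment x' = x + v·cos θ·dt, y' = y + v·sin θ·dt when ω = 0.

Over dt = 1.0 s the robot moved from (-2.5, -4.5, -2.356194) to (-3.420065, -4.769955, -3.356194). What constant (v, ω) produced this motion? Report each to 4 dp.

v = 1.0000, ω = -1.0000

Δθ = -3.356194 − -2.356194 = -1.000000
ω = Δθ/dt = -1.000000/1.0 = -1.0000
R = Δx/(sin θ' − sin θ) = -1.0000
v = R·ω = -1.0000·-1.0000 = 1.0000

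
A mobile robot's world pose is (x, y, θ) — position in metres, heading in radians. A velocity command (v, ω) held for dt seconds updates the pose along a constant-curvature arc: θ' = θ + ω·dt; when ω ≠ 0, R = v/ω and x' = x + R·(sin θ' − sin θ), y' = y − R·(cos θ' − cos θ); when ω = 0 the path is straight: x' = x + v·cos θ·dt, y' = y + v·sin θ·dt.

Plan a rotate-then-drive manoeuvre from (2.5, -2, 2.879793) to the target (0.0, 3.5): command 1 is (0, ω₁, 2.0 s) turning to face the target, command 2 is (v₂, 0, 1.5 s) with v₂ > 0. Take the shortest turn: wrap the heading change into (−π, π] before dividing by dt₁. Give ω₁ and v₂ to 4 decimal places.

heading to target = atan2(3.5−-2, 0−2.5) = 1.9974
Δθ = wrap(1.9974 − 2.8798) = -0.8824; ω₁ = Δθ/dt₁ = -0.4412
distance = √((0−2.5)² + (3.5−-2)²) = 6.0415; v₂ = distance/dt₂ = 4.0277

ω₁ = -0.4412, v₂ = 4.0277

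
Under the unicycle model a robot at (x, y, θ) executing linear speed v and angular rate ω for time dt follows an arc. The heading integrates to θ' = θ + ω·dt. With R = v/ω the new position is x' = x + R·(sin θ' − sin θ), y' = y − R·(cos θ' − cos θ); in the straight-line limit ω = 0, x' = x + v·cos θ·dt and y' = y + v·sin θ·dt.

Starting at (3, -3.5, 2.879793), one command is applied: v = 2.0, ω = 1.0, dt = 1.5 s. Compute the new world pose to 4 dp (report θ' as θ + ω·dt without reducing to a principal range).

(0.5920, -4.7789, 4.3798)

θ' = 2.8798 + 1.0·1.5 = 4.3798
R = v/ω = 2.0/1.0 = 2.0000
x' = 3 + 2.0000·(sin 4.3798 − sin 2.8798) = 0.5920
y' = -3.5 − 2.0000·(cos 4.3798 − cos 2.8798) = -4.7789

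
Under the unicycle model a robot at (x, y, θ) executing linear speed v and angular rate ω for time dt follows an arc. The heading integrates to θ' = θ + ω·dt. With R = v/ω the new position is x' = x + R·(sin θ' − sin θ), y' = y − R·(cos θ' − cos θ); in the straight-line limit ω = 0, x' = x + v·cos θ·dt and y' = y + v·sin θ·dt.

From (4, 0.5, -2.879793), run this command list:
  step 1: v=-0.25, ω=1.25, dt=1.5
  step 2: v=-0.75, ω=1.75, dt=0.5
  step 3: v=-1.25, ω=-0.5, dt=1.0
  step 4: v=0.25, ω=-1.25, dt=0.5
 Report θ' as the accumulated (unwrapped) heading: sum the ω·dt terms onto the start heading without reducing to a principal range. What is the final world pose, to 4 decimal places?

step 1: θ'=-1.0048 (R=-0.2000) → pose (4.1170, 0.8004, -1.0048)
step 2: θ'=-0.1298 (R=-0.4286) → pose (3.8108, 0.9956, -0.1298)
step 3: θ'=-0.6298 (R=2.5000) → pose (2.6619, 1.4542, -0.6298)
step 4: θ'=-1.2548 (R=-0.2000) → pose (2.7342, 1.3547, -1.2548)

(2.7342, 1.3547, -1.2548)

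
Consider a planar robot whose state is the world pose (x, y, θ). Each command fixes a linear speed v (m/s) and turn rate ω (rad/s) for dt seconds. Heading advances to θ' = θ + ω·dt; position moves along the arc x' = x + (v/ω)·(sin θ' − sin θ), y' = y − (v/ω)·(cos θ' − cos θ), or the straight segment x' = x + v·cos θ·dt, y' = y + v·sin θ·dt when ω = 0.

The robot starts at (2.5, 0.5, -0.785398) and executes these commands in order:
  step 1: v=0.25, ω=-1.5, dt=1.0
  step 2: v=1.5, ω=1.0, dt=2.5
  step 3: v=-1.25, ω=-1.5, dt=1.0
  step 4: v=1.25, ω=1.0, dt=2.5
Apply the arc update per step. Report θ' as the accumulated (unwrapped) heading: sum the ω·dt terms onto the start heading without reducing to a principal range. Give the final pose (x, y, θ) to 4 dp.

(5.3544, -1.6800, 1.2146)

step 1: θ'=-2.2854 (R=-0.1667) → pose (2.5080, 0.2729, -2.2854)
step 2: θ'=0.2146 (R=1.5000) → pose (3.9605, -2.1756, 0.2146)
step 3: θ'=-1.2854 (R=0.8333) → pose (2.9834, -1.5960, -1.2854)
step 4: θ'=1.2146 (R=1.2500) → pose (5.3544, -1.6800, 1.2146)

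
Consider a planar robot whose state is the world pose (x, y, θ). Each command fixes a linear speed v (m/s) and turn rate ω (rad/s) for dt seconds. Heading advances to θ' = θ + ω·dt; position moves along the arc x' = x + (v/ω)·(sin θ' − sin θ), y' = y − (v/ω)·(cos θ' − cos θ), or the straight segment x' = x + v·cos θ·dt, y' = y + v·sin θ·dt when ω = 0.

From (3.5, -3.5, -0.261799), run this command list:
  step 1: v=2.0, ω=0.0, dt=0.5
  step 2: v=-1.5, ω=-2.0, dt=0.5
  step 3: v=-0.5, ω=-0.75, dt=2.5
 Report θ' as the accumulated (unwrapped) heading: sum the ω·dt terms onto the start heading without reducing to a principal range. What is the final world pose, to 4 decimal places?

(4.5775, -2.3931, -3.1368)

step 1: θ'=-0.2618 (straight) → pose (4.4659, -3.7588, -0.2618)
step 2: θ'=-1.2618 (R=0.7500) → pose (3.9456, -3.2625, -1.2618)
step 3: θ'=-3.1368 (R=0.6667) → pose (4.5775, -2.3931, -3.1368)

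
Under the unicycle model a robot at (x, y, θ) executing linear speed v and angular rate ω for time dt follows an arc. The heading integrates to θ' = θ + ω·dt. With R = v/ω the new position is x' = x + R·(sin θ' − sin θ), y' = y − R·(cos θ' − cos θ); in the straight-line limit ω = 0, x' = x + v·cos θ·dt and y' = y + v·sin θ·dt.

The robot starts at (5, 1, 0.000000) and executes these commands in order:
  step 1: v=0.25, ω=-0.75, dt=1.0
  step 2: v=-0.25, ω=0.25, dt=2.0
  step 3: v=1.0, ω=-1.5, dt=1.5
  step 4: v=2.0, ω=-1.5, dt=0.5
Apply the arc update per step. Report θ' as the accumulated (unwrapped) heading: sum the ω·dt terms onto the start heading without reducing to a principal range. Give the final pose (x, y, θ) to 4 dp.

(4.0848, -0.2896, -3.2500)

step 1: θ'=-0.7500 (R=-0.3333) → pose (5.2272, 0.9106, -0.7500)
step 2: θ'=-0.2500 (R=-1.0000) → pose (4.7930, 1.1478, -0.2500)
step 3: θ'=-2.5000 (R=-0.6667) → pose (5.0270, -0.0323, -2.5000)
step 4: θ'=-3.2500 (R=-1.3333) → pose (4.0848, -0.2896, -3.2500)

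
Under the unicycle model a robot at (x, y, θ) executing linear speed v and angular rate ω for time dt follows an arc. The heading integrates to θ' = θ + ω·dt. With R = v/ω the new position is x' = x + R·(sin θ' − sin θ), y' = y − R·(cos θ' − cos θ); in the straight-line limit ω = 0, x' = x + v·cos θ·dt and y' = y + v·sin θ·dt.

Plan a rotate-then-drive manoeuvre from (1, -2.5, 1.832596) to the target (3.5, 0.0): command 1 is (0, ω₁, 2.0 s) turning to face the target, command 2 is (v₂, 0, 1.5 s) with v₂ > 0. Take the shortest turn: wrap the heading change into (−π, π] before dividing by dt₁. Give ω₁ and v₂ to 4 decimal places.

heading to target = atan2(0−-2.5, 3.5−1) = 0.7854
Δθ = wrap(0.7854 − 1.8326) = -1.0472; ω₁ = Δθ/dt₁ = -0.5236
distance = √((3.5−1)² + (0−-2.5)²) = 3.5355; v₂ = distance/dt₂ = 2.3570

ω₁ = -0.5236, v₂ = 2.3570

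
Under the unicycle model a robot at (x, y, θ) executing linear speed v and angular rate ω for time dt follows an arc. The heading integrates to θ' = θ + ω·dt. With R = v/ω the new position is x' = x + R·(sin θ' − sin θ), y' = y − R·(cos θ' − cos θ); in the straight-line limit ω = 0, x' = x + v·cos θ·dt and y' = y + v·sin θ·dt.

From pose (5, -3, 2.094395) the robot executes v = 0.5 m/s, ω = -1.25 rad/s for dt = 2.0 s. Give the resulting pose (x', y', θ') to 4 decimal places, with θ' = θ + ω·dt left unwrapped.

θ' = 2.0944 + -1.25·2.0 = -0.4056
R = v/ω = 0.5/-1.25 = -0.4000
x' = 5 + -0.4000·(sin -0.4056 − sin 2.0944) = 5.5042
y' = -3 − -0.4000·(cos -0.4056 − cos 2.0944) = -2.4325

(5.5042, -2.4325, -0.4056)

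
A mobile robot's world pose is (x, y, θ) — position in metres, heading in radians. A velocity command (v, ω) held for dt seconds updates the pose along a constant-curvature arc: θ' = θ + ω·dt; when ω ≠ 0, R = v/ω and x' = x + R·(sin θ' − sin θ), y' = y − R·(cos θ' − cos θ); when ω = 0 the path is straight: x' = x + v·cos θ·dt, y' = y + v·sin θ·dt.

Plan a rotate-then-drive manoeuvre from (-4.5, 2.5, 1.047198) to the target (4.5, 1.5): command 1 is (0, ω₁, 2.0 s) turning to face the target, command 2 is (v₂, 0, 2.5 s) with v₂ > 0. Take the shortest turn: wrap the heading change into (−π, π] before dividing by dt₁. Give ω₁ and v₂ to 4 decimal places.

ω₁ = -0.5789, v₂ = 3.6222

heading to target = atan2(1.5−2.5, 4.5−-4.5) = -0.1107
Δθ = wrap(-0.1107 − 1.0472) = -1.1579; ω₁ = Δθ/dt₁ = -0.5789
distance = √((4.5−-4.5)² + (1.5−2.5)²) = 9.0554; v₂ = distance/dt₂ = 3.6222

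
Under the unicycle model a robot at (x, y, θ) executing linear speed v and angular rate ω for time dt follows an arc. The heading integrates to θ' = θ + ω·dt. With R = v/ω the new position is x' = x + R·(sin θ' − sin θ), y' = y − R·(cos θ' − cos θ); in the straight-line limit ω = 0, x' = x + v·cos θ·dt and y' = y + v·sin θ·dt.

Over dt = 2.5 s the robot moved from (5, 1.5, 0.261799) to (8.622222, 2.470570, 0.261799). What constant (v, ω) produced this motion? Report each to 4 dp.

Δθ = 0.261799 − 0.261799 = 0.000000
ω = Δθ/dt = 0.000000/2.5 = 0.0000
ω = 0 → v = (Δx·cos θ + Δy·sin θ)/dt = 1.5000

v = 1.5000, ω = 0.0000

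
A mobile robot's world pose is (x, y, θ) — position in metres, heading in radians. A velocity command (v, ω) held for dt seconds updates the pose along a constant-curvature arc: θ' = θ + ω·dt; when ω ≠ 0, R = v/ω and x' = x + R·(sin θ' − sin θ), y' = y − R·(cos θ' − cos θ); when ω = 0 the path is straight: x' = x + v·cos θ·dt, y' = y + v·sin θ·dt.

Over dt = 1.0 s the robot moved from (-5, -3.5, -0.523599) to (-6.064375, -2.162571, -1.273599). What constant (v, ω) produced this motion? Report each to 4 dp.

v = -1.7500, ω = -0.7500

Δθ = -1.273599 − -0.523599 = -0.750000
ω = Δθ/dt = -0.750000/1.0 = -0.7500
R = −Δy/(cos θ' − cos θ) = 2.3333
v = R·ω = 2.3333·-0.7500 = -1.7500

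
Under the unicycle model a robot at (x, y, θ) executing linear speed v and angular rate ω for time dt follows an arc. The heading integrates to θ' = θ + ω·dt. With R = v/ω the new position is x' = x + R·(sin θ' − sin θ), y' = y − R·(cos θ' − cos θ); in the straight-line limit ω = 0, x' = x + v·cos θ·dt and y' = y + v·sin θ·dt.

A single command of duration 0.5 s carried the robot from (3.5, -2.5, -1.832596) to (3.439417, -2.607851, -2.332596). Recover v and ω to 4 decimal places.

v = 0.2500, ω = -1.0000

Δθ = -2.332596 − -1.832596 = -0.500000
ω = Δθ/dt = -0.500000/0.5 = -1.0000
R = −Δy/(cos θ' − cos θ) = -0.2500
v = R·ω = -0.2500·-1.0000 = 0.2500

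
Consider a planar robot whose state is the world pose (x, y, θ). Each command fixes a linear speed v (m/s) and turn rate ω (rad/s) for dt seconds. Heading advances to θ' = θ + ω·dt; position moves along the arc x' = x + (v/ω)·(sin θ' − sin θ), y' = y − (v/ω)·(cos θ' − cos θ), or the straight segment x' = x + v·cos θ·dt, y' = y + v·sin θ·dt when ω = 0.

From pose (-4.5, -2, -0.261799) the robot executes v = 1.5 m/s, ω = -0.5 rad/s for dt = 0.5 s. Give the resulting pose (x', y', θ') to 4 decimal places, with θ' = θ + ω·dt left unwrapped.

(-3.8072, -2.2822, -0.5118)

θ' = -0.2618 + -0.5·0.5 = -0.5118
R = v/ω = 1.5/-0.5 = -3.0000
x' = -4.5 + -3.0000·(sin -0.5118 − sin -0.2618) = -3.8072
y' = -2 − -3.0000·(cos -0.5118 − cos -0.2618) = -2.2822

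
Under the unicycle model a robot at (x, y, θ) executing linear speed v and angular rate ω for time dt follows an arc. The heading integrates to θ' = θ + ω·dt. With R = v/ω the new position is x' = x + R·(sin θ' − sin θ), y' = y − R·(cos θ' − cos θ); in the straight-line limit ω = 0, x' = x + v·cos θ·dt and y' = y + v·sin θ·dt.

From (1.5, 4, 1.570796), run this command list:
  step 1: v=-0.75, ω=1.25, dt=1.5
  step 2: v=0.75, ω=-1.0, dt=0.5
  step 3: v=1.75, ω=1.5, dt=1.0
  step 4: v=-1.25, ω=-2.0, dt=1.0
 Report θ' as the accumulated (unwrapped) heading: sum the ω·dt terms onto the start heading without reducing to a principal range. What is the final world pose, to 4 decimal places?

step 1: θ'=3.4458 (R=-0.6000) → pose (2.2797, 3.4275, 3.4458)
step 2: θ'=2.9458 (R=-0.7500) → pose (1.9092, 3.4074, 2.9458)
step 3: θ'=4.4458 (R=1.1667) → pose (0.5567, 2.5704, 4.4458)
step 4: θ'=2.4458 (R=0.6250) → pose (1.5603, 2.8855, 2.4458)

(1.5603, 2.8855, 2.4458)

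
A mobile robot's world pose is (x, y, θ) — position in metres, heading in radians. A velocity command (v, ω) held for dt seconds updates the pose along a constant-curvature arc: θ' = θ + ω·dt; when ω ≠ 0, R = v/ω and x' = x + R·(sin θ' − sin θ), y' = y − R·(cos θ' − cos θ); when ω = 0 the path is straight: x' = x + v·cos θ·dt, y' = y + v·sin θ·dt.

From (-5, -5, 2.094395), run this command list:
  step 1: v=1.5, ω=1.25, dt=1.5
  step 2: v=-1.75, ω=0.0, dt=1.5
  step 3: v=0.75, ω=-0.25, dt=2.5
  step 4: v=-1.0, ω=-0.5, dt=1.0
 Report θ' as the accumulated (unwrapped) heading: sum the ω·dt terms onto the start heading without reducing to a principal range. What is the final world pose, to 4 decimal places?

step 1: θ'=3.9694 (R=1.2000) → pose (-6.9230, -4.7882, 3.9694)
step 2: θ'=3.9694 (straight) → pose (-5.1472, -2.8550, 3.9694)
step 3: θ'=3.3444 (R=-3.0000) → pose (-6.7523, -3.7641, 3.3444)
step 4: θ'=2.8444 (R=2.0000) → pose (-5.7637, -3.8108, 2.8444)

(-5.7637, -3.8108, 2.8444)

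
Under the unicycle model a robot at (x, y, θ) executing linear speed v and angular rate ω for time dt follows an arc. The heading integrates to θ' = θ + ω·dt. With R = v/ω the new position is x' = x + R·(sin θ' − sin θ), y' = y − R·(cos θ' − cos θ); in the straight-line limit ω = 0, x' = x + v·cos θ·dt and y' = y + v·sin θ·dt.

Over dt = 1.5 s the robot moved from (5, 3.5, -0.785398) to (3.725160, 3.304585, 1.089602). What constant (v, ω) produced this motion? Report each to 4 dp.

Δθ = 1.089602 − -0.785398 = 1.875000
ω = Δθ/dt = 1.875000/1.5 = 1.2500
R = Δx/(sin θ' − sin θ) = -0.8000
v = R·ω = -0.8000·1.2500 = -1.0000

v = -1.0000, ω = 1.2500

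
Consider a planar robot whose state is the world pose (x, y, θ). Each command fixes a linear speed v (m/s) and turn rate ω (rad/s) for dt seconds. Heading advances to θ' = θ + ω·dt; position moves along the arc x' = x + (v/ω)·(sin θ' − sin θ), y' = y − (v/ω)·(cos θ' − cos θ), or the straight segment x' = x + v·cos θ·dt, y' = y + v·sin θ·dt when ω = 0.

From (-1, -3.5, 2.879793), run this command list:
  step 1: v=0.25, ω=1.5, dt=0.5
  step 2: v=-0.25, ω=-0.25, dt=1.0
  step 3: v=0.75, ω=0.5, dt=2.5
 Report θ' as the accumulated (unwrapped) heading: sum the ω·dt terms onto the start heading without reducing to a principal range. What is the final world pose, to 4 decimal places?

step 1: θ'=3.6298 (R=0.1667) → pose (-1.1213, -3.5138, 3.6298)
step 2: θ'=3.3798 (R=1.0000) → pose (-0.8882, -3.4252, 3.3798)
step 3: θ'=4.6298 (R=1.5000) → pose (-2.0292, -4.7591, 4.6298)

(-2.0292, -4.7591, 4.6298)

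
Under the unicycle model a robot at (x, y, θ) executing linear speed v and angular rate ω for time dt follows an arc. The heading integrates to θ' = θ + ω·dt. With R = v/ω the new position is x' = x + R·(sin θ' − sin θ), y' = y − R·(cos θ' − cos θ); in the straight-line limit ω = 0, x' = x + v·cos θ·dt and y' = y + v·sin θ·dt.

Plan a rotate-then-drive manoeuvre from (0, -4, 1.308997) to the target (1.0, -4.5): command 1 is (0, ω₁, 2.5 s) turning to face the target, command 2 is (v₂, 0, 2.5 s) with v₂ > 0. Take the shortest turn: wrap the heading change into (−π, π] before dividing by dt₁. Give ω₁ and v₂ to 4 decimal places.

heading to target = atan2(-4.5−-4, 1−0) = -0.4636
Δθ = wrap(-0.4636 − 1.3090) = -1.7726; ω₁ = Δθ/dt₁ = -0.7091
distance = √((1−0)² + (-4.5−-4)²) = 1.1180; v₂ = distance/dt₂ = 0.4472

ω₁ = -0.7091, v₂ = 0.4472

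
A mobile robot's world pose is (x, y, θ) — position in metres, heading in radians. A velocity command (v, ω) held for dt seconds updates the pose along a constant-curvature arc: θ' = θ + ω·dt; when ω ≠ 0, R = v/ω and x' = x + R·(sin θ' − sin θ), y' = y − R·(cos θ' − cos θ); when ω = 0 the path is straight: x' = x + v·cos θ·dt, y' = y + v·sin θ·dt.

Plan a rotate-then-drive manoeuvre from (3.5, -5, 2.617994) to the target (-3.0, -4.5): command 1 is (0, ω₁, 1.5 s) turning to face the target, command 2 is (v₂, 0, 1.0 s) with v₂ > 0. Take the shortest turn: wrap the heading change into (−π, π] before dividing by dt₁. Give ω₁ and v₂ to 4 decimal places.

ω₁ = 0.2979, v₂ = 6.5192

heading to target = atan2(-4.5−-5, -3−3.5) = 3.0648
Δθ = wrap(3.0648 − 2.6180) = 0.4468; ω₁ = Δθ/dt₁ = 0.2979
distance = √((-3−3.5)² + (-4.5−-5)²) = 6.5192; v₂ = distance/dt₂ = 6.5192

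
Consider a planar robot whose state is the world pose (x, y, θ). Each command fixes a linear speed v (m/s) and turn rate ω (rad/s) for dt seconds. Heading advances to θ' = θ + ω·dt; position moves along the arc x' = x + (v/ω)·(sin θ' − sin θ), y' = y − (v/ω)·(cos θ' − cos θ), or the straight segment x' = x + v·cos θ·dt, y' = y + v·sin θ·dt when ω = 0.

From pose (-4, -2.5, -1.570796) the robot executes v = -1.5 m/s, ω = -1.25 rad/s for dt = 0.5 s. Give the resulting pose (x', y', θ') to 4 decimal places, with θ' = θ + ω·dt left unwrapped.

(-3.7732, -1.7979, -2.1958)

θ' = -1.5708 + -1.25·0.5 = -2.1958
R = v/ω = -1.5/-1.25 = 1.2000
x' = -4 + 1.2000·(sin -2.1958 − sin -1.5708) = -3.7732
y' = -2.5 − 1.2000·(cos -2.1958 − cos -1.5708) = -1.7979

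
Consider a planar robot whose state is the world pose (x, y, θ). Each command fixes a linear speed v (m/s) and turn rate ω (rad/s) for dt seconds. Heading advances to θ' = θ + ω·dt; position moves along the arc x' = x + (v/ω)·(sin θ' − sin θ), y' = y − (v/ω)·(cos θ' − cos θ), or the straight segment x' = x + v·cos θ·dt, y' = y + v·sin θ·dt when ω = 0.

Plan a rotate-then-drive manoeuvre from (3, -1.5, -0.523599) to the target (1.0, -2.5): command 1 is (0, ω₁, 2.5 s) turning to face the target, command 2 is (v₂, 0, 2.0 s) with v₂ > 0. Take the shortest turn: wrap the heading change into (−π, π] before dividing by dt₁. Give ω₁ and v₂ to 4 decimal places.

heading to target = atan2(-2.5−-1.5, 1−3) = -2.6779
Δθ = wrap(-2.6779 − -0.5236) = -2.1543; ω₁ = Δθ/dt₁ = -0.8617
distance = √((1−3)² + (-2.5−-1.5)²) = 2.2361; v₂ = distance/dt₂ = 1.1180

ω₁ = -0.8617, v₂ = 1.1180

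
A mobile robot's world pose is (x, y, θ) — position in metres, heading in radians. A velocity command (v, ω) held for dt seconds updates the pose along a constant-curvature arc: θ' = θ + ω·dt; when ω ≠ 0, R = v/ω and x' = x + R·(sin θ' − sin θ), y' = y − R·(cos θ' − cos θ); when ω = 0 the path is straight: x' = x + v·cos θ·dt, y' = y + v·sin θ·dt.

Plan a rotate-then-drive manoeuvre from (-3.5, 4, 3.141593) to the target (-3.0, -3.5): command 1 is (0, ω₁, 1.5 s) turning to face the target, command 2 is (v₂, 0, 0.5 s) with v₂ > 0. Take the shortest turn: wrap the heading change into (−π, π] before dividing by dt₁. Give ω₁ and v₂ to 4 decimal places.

heading to target = atan2(-3.5−4, -3−-3.5) = -1.5042
Δθ = wrap(-1.5042 − 3.1416) = 1.6374; ω₁ = Δθ/dt₁ = 1.0916
distance = √((-3−-3.5)² + (-3.5−4)²) = 7.5166; v₂ = distance/dt₂ = 15.0333

ω₁ = 1.0916, v₂ = 15.0333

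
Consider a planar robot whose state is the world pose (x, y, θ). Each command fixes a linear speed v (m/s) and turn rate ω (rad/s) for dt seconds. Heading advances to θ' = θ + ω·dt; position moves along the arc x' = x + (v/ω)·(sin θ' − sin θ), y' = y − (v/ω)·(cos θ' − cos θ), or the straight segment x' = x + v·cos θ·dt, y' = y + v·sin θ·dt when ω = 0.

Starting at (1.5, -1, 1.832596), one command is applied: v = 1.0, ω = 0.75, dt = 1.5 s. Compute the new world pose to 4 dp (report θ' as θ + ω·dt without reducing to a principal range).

(0.4560, -0.0343, 2.9576)

θ' = 1.8326 + 0.75·1.5 = 2.9576
R = v/ω = 1.0/0.75 = 1.3333
x' = 1.5 + 1.3333·(sin 2.9576 − sin 1.8326) = 0.4560
y' = -1 − 1.3333·(cos 2.9576 − cos 1.8326) = -0.0343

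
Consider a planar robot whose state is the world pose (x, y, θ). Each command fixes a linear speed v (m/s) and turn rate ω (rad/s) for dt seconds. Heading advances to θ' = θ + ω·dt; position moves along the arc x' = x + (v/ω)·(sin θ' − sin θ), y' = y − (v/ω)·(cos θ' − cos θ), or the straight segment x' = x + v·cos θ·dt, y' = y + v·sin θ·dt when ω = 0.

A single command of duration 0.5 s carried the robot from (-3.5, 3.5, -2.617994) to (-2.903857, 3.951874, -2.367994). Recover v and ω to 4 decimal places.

Δθ = -2.367994 − -2.617994 = 0.250000
ω = Δθ/dt = 0.250000/0.5 = 0.5000
R = Δx/(sin θ' − sin θ) = -3.0000
v = R·ω = -3.0000·0.5000 = -1.5000

v = -1.5000, ω = 0.5000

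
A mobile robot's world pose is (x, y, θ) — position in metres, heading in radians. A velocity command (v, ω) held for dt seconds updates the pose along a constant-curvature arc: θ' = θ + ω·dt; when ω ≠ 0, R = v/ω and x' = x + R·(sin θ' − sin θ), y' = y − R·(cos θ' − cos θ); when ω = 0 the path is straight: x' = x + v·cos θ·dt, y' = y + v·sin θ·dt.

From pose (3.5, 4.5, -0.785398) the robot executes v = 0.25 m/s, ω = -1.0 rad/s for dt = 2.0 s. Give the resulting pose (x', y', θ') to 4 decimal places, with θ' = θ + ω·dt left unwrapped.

(3.4104, 4.0889, -2.7854)

θ' = -0.7854 + -1.0·2.0 = -2.7854
R = v/ω = 0.25/-1.0 = -0.2500
x' = 3.5 + -0.2500·(sin -2.7854 − sin -0.7854) = 3.4104
y' = 4.5 − -0.2500·(cos -2.7854 − cos -0.7854) = 4.0889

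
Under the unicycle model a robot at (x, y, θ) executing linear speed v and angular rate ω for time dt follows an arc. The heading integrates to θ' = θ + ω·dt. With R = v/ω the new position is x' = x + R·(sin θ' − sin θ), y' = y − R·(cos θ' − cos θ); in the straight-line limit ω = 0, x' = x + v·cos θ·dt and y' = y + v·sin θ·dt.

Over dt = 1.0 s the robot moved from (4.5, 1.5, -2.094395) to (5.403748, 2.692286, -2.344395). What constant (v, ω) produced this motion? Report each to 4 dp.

Δθ = -2.344395 − -2.094395 = -0.250000
ω = Δθ/dt = -0.250000/1.0 = -0.2500
R = −Δy/(cos θ' − cos θ) = 6.0000
v = R·ω = 6.0000·-0.2500 = -1.5000

v = -1.5000, ω = -0.2500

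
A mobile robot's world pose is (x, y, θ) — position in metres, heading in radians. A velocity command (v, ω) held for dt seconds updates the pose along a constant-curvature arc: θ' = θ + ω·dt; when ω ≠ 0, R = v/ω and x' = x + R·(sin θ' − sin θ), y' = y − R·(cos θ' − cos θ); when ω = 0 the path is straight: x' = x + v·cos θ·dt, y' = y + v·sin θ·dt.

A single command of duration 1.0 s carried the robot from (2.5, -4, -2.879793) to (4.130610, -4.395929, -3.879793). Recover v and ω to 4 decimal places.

Δθ = -3.879793 − -2.879793 = -1.000000
ω = Δθ/dt = -1.000000/1.0 = -1.0000
R = Δx/(sin θ' − sin θ) = 1.7500
v = R·ω = 1.7500·-1.0000 = -1.7500

v = -1.7500, ω = -1.0000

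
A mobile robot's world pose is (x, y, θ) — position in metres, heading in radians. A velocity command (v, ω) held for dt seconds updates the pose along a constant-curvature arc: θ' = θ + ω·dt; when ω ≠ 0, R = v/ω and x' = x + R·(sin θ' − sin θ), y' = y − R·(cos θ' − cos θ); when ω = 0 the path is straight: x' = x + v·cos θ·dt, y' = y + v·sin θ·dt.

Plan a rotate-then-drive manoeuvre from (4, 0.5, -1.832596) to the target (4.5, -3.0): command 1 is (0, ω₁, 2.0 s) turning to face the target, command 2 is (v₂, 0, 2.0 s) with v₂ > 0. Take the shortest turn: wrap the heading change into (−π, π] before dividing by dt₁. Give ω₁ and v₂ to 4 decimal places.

ω₁ = 0.2018, v₂ = 1.7678

heading to target = atan2(-3−0.5, 4.5−4) = -1.4289
Δθ = wrap(-1.4289 − -1.8326) = 0.4037; ω₁ = Δθ/dt₁ = 0.2018
distance = √((4.5−4)² + (-3−0.5)²) = 3.5355; v₂ = distance/dt₂ = 1.7678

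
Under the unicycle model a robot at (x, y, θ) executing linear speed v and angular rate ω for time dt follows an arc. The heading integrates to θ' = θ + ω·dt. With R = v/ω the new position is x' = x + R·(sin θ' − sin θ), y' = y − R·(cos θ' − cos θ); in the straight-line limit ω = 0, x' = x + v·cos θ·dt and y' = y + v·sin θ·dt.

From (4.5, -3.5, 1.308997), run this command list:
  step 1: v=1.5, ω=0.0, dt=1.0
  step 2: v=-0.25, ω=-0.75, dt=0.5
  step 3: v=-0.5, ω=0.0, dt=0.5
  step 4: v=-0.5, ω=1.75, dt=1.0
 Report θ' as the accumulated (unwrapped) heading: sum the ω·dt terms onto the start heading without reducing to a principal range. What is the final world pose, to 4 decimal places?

(4.7891, -2.7903, 2.6840)

step 1: θ'=1.3090 (straight) → pose (4.8882, -2.0511, 1.3090)
step 2: θ'=0.9340 (R=0.3333) → pose (4.8343, -2.1630, 0.9340)
step 3: θ'=0.9340 (straight) → pose (4.6856, -2.3640, 0.9340)
step 4: θ'=2.6840 (R=-0.2857) → pose (4.7891, -2.7903, 2.6840)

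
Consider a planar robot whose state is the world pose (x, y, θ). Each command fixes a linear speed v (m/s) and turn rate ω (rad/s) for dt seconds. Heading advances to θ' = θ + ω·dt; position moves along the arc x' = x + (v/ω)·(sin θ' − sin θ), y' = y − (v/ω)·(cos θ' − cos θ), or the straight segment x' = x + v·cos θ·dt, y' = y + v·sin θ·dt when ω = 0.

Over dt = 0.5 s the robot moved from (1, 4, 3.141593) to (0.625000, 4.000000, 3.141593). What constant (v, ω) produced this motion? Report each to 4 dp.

Δθ = 3.141593 − 3.141593 = 0.000000
ω = Δθ/dt = 0.000000/0.5 = 0.0000
ω = 0 → v = (Δx·cos θ + Δy·sin θ)/dt = 0.7500

v = 0.7500, ω = 0.0000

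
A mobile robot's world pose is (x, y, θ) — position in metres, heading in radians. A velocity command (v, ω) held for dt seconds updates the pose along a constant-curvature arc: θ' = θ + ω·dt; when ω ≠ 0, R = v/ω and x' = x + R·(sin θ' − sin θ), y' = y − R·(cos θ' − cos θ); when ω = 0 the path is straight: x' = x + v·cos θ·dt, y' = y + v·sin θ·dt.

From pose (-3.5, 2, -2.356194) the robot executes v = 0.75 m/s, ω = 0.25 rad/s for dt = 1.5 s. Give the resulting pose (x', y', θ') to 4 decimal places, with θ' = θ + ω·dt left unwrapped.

(-4.1296, 1.0756, -1.9812)

θ' = -2.3562 + 0.25·1.5 = -1.9812
R = v/ω = 0.75/0.25 = 3.0000
x' = -3.5 + 3.0000·(sin -1.9812 − sin -2.3562) = -4.1296
y' = 2 − 3.0000·(cos -1.9812 − cos -2.3562) = 1.0756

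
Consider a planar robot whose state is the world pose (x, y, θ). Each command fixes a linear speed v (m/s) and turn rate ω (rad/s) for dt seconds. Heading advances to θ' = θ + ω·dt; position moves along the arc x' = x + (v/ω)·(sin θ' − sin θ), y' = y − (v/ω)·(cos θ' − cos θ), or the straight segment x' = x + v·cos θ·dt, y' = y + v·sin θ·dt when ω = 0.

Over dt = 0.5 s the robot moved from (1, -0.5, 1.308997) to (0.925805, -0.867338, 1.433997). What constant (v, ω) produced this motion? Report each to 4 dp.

v = -0.7500, ω = 0.2500

Δθ = 1.433997 − 1.308997 = 0.125000
ω = Δθ/dt = 0.125000/0.5 = 0.2500
R = −Δy/(cos θ' − cos θ) = -3.0000
v = R·ω = -3.0000·0.2500 = -0.7500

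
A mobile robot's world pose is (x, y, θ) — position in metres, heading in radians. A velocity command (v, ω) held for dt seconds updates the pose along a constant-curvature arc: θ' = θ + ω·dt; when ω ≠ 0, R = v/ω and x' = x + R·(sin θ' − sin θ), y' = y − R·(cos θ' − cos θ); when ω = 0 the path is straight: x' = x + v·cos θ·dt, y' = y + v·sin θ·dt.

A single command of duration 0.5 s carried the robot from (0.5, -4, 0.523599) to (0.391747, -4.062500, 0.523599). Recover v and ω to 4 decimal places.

v = -0.2500, ω = 0.0000

Δθ = 0.523599 − 0.523599 = 0.000000
ω = Δθ/dt = 0.000000/0.5 = 0.0000
ω = 0 → v = (Δx·cos θ + Δy·sin θ)/dt = -0.2500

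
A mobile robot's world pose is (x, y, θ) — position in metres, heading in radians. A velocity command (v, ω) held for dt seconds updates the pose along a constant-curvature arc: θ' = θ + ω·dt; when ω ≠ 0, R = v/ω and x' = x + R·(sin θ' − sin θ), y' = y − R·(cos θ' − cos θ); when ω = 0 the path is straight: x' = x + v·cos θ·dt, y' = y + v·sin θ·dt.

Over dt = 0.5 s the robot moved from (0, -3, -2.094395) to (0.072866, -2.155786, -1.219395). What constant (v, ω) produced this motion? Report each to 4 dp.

Δθ = -1.219395 − -2.094395 = 0.875000
ω = Δθ/dt = 0.875000/0.5 = 1.7500
R = −Δy/(cos θ' − cos θ) = -1.0000
v = R·ω = -1.0000·1.7500 = -1.7500

v = -1.7500, ω = 1.7500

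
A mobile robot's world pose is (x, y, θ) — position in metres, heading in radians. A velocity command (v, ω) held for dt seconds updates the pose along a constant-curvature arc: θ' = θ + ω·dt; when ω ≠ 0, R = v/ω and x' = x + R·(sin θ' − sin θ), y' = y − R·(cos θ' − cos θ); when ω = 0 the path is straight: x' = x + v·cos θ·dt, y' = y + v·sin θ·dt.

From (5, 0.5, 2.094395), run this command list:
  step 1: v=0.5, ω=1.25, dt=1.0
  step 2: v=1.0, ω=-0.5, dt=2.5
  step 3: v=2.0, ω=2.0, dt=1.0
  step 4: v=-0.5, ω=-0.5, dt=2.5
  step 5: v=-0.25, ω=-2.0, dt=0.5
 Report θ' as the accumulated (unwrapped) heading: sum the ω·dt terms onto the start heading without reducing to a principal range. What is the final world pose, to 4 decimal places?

step 1: θ'=3.3444 (R=0.4000) → pose (4.5730, 0.6918, 3.3444)
step 2: θ'=2.0944 (R=-2.0000) → pose (2.4381, 1.6508, 2.0944)
step 3: θ'=4.0944 (R=1.0000) → pose (0.7571, 1.7302, 4.0944)
step 4: θ'=2.8444 (R=1.0000) → pose (1.8650, 2.1070, 2.8444)
step 5: θ'=1.8444 (R=0.1250) → pose (1.9487, 2.0212, 1.8444)

(1.9487, 2.0212, 1.8444)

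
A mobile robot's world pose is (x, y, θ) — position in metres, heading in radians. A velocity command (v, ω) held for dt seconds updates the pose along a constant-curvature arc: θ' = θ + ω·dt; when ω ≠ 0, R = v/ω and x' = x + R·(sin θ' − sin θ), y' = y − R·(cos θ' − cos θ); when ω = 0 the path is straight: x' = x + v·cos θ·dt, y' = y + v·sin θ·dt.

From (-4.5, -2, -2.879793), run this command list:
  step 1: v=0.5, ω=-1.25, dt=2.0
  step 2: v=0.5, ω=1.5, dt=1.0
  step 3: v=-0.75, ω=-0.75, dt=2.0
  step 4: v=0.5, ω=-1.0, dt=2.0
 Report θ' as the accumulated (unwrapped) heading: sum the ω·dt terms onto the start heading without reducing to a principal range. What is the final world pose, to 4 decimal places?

step 1: θ'=-5.3798 (R=-0.4000) → pose (-4.9177, -1.3661, -5.3798)
step 2: θ'=-3.8798 (R=0.3333) → pose (-4.9552, -0.9132, -3.8798)
step 3: θ'=-5.3798 (R=1.0000) → pose (-4.8427, -2.2718, -5.3798)
step 4: θ'=-7.3798 (R=-0.5000) → pose (-4.0052, -2.3530, -7.3798)

(-4.0052, -2.3530, -7.3798)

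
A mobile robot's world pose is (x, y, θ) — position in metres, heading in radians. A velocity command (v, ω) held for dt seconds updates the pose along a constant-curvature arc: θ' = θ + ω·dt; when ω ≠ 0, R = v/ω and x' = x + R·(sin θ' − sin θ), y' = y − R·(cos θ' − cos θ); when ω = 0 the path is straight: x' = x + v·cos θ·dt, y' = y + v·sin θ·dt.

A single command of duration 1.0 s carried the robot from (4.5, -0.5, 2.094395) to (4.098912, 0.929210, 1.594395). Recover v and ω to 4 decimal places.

v = 1.5000, ω = -0.5000

Δθ = 1.594395 − 2.094395 = -0.500000
ω = Δθ/dt = -0.500000/1.0 = -0.5000
R = −Δy/(cos θ' − cos θ) = -3.0000
v = R·ω = -3.0000·-0.5000 = 1.5000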